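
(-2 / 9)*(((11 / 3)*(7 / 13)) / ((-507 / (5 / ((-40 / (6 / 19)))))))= -77 / 2254122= -0.00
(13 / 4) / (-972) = -13 / 3888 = -0.00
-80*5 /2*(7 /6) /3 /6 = -350 /27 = -12.96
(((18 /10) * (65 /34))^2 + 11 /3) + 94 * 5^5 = 1018778783 /3468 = 293765.51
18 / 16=9 / 8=1.12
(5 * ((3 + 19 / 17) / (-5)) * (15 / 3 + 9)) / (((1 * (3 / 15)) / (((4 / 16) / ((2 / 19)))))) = -23275 / 34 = -684.56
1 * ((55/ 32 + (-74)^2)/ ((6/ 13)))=759577/ 64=11868.39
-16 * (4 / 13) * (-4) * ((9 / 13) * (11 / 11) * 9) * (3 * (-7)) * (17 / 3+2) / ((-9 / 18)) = 6676992 / 169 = 39508.83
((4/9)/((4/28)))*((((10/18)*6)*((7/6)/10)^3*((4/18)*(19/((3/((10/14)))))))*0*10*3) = 0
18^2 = 324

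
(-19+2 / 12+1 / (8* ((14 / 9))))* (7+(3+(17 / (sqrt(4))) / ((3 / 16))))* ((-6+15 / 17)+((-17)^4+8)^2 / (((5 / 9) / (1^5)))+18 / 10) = -186093974831472451 / 14280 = -13031790954584.91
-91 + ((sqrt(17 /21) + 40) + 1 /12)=-611 /12 + sqrt(357) /21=-50.02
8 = 8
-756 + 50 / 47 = -35482 / 47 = -754.94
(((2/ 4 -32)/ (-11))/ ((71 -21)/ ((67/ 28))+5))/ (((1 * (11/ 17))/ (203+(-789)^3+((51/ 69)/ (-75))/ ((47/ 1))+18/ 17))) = -952490834629214223/ 11346986750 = -83942182.68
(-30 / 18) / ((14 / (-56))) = 20 / 3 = 6.67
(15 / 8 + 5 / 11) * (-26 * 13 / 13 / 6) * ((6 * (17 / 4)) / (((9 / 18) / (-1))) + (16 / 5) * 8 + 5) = 9061 / 44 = 205.93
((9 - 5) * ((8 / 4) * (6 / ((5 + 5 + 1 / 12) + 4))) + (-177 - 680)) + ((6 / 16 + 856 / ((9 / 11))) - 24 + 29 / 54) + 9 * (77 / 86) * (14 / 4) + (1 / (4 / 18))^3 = 226716385 / 784836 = 288.87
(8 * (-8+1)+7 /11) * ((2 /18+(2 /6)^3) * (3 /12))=-203 /99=-2.05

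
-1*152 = -152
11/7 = 1.57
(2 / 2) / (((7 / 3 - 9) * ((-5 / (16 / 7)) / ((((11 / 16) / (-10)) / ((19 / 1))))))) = -33 / 133000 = -0.00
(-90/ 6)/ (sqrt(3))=-5*sqrt(3)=-8.66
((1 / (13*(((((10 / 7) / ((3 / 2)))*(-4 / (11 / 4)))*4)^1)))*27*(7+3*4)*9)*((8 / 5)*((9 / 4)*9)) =-86388687 / 41600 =-2076.65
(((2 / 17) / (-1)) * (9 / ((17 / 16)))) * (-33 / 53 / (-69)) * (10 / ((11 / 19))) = -54720 / 352291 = -0.16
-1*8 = -8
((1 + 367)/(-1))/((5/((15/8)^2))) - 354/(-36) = -2987/12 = -248.92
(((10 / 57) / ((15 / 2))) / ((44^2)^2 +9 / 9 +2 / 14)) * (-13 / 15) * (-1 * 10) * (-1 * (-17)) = 1547 / 1682427105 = 0.00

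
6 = 6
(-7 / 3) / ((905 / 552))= -1288 / 905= -1.42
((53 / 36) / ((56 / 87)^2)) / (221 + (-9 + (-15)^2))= 44573 / 5481728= 0.01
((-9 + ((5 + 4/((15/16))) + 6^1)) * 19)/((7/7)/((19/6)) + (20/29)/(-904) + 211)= 222403436/394713225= 0.56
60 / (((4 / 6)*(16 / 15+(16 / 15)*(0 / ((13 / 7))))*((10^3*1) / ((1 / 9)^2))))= 0.00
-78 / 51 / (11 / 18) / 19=-468 / 3553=-0.13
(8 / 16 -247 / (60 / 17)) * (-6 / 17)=4169 / 170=24.52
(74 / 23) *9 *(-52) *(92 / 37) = -3744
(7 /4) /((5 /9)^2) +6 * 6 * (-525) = -1889433 /100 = -18894.33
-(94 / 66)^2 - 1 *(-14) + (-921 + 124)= -854896 / 1089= -785.03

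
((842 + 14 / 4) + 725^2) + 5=1052951 / 2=526475.50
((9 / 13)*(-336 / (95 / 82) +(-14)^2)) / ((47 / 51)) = -70.63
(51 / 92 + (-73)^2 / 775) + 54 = 4379993 / 71300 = 61.43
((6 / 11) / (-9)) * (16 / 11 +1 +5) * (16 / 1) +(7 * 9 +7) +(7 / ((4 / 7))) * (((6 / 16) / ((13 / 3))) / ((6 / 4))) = 4792849 / 75504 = 63.48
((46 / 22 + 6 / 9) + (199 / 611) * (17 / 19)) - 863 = -329444653 / 383097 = -859.95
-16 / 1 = -16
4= 4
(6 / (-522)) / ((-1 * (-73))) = -1 / 6351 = -0.00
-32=-32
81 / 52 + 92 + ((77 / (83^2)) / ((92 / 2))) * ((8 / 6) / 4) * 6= 93.56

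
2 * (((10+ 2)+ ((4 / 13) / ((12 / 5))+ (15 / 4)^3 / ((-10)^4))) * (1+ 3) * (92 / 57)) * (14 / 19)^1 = 390072893 / 3378960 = 115.44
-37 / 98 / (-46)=37 / 4508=0.01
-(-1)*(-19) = -19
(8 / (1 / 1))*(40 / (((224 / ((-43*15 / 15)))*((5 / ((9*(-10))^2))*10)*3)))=-23220 / 7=-3317.14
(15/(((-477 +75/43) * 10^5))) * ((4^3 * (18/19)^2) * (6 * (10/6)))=-13932/76847875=-0.00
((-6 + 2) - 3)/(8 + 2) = -7/10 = -0.70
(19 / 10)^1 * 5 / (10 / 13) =247 / 20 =12.35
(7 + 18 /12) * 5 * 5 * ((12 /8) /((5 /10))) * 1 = 637.50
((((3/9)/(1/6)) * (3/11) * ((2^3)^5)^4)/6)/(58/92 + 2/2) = 53034389211914960896/825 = 64284108135654498.06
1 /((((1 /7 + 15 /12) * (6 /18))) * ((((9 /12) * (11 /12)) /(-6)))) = -2688 /143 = -18.80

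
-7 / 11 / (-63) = 1 / 99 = 0.01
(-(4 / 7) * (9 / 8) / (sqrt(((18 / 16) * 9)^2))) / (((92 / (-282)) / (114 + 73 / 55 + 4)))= 616922 / 26565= 23.22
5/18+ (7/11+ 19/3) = 1435/198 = 7.25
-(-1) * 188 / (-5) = -188 / 5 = -37.60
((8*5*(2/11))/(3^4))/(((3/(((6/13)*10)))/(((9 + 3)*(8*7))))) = 358400/3861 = 92.83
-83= -83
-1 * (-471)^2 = -221841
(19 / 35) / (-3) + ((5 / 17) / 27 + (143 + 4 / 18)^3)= 2937860.69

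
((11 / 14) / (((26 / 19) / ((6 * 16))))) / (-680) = -627 / 7735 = -0.08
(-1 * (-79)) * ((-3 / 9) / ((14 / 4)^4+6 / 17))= -21488 / 122739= -0.18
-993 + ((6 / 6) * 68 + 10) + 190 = -725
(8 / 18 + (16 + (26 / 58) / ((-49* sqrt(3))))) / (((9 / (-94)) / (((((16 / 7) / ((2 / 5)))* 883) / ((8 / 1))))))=-61421480 / 567 + 5395130* sqrt(3) / 268569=-108292.33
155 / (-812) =-155 / 812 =-0.19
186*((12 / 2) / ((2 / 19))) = 10602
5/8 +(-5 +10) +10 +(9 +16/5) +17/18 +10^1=13957/360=38.77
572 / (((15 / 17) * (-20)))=-2431 / 75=-32.41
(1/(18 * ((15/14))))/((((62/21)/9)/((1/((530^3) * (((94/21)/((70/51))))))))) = 2401/7375068826000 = 0.00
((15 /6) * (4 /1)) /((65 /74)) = 148 /13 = 11.38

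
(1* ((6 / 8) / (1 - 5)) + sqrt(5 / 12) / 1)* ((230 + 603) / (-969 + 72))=833 / 4784 - 833* sqrt(15) / 5382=-0.43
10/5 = 2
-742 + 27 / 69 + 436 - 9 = -7236 / 23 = -314.61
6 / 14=0.43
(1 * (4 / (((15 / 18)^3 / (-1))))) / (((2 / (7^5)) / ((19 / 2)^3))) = -49800620.02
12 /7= 1.71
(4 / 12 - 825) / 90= -1237 / 135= -9.16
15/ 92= 0.16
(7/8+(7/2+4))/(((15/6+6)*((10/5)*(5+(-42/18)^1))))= 201/1088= 0.18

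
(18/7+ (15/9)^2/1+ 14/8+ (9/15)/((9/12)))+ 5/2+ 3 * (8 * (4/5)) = 7459/252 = 29.60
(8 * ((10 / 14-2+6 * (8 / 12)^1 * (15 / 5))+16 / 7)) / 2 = 52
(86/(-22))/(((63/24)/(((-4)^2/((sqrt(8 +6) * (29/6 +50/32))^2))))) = -0.04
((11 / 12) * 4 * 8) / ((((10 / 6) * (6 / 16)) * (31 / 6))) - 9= 0.08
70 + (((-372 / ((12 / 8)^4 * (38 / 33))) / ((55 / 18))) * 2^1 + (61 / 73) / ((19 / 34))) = 206156 / 6935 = 29.73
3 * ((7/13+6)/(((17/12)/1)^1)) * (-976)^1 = -13513.85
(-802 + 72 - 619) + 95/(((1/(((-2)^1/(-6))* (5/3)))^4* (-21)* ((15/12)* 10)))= -185871319/137781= -1349.03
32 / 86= 0.37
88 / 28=22 / 7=3.14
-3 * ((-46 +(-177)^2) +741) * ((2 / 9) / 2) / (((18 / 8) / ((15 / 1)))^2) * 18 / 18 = -12809600 / 27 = -474429.63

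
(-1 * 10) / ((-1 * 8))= 5 / 4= 1.25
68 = 68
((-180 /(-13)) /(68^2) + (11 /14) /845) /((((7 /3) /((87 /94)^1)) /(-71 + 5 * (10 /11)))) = -0.10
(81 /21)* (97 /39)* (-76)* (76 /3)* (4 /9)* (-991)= 2220918208 /273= 8135231.53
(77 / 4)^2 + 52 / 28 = 41711 / 112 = 372.42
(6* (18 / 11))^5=14693280768 / 161051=91233.71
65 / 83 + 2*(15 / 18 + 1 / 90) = 9233 / 3735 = 2.47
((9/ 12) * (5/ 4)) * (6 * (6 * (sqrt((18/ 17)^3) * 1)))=3645 * sqrt(34)/ 578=36.77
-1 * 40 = -40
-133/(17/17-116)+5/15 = 514/345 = 1.49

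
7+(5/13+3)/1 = 135/13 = 10.38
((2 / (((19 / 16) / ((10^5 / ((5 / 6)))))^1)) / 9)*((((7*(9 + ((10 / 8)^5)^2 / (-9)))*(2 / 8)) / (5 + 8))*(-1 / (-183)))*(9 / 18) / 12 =328864510625 / 59986427904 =5.48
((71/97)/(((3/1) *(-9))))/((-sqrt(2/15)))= 71 *sqrt(30)/5238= 0.07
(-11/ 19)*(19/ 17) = -11/ 17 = -0.65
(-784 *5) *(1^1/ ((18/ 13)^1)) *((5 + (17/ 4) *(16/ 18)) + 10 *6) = -194717.53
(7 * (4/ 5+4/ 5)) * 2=112/ 5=22.40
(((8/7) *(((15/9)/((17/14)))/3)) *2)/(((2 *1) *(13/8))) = 640/1989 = 0.32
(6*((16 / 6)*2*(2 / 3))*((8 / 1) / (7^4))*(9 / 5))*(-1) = -1536 / 12005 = -0.13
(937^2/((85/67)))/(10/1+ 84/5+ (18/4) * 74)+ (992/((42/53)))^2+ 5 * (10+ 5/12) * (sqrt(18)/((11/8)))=1250 * sqrt(2)/11+ 3022942433485/1926729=1569111.21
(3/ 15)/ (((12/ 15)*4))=1/ 16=0.06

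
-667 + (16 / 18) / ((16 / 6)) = -2000 / 3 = -666.67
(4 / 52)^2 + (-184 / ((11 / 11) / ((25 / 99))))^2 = 2158.97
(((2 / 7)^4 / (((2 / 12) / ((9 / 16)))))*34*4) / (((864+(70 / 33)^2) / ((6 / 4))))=2999106 / 567714049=0.01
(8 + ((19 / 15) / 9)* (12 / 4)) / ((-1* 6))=-379 / 270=-1.40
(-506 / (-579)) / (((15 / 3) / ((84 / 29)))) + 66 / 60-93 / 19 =-3497053 / 1063430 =-3.29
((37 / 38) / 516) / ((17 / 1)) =37 / 333336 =0.00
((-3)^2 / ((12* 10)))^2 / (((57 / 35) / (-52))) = -273 / 1520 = -0.18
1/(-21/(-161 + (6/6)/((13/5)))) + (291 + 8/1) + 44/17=478389/1547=309.24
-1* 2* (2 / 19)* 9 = -36 / 19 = -1.89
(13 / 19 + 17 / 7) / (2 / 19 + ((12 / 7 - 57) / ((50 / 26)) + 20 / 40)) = -20700 / 187153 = -0.11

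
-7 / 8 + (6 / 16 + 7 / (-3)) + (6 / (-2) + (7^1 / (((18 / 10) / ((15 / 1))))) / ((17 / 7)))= 1855 / 102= 18.19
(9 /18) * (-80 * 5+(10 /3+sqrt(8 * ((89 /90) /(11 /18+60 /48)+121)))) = -595 /3+sqrt(27277710) /335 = -182.74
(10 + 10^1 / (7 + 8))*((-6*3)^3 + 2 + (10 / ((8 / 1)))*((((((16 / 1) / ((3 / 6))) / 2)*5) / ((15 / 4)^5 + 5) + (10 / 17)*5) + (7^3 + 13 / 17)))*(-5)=748106045200 / 2599283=287812.46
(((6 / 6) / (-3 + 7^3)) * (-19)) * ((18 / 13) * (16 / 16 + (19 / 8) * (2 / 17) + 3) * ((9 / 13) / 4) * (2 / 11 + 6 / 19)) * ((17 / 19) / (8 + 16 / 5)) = -23571 / 10346336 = -0.00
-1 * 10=-10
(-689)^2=474721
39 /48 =13 /16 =0.81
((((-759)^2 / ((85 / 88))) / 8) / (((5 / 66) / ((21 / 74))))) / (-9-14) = -190933281 / 15725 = -12142.02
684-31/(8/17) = 618.12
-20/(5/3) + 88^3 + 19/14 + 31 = 9540893/14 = 681492.36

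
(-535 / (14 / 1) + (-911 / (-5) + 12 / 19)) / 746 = 192341 / 992180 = 0.19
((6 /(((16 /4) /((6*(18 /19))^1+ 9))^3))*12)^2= 12688452.52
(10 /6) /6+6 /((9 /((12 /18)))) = 13 /18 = 0.72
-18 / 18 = -1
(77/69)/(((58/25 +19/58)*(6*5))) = 1015/72243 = 0.01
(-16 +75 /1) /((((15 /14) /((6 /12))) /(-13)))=-5369 /15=-357.93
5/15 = 1/3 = 0.33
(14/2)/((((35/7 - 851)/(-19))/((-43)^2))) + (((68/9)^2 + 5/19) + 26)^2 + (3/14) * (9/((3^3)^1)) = 5640090199274/779243409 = 7237.91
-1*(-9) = 9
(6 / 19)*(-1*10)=-60 / 19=-3.16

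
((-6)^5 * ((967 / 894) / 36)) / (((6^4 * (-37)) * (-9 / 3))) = -967 / 595404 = -0.00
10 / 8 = 5 / 4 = 1.25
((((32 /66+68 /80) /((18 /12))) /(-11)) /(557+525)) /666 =-881 /7847464680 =-0.00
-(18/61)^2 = -0.09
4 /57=0.07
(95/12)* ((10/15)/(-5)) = -19/18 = -1.06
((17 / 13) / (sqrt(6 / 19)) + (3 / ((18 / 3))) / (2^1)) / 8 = 1 / 32 + 17 * sqrt(114) / 624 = 0.32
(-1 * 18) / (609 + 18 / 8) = -0.03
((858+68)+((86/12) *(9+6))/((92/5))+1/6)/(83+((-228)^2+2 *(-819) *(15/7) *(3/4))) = 514469/27287844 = 0.02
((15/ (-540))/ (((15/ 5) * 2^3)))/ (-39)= 1/ 33696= 0.00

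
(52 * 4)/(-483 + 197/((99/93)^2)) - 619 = -104312621/168335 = -619.67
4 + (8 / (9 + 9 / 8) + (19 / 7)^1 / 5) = 15119 / 2835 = 5.33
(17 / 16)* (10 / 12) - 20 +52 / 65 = -8791 / 480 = -18.31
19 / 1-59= -40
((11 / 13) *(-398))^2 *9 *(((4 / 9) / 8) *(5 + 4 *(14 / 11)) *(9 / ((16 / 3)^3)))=11749735503 / 346112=33947.78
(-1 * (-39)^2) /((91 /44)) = -5148 /7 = -735.43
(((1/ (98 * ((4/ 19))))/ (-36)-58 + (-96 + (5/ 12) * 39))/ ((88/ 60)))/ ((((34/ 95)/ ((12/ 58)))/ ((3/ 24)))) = -923374825/ 136052224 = -6.79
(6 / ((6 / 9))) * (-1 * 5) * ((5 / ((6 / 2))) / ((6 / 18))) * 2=-450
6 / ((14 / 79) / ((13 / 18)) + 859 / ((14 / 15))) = 28756 / 4412141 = 0.01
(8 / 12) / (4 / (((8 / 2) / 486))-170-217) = 2 / 297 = 0.01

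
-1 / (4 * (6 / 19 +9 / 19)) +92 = 5501 / 60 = 91.68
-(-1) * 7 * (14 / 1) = 98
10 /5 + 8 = 10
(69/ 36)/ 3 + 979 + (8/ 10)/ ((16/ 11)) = 88217/ 90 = 980.19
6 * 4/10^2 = 6/25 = 0.24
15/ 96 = 5/ 32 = 0.16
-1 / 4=-0.25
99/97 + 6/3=293/97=3.02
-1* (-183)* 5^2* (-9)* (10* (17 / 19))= -6999750 / 19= -368407.89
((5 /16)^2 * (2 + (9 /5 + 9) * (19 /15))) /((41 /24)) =147 /164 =0.90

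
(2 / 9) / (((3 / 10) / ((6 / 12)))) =10 / 27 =0.37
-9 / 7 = -1.29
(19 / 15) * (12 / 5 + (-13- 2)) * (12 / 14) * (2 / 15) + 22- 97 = -9603 / 125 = -76.82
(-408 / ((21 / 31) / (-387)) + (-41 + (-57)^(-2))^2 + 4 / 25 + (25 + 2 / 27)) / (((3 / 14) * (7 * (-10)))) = -433729049470453 / 27709502625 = -15652.72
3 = 3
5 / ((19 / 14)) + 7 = 203 / 19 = 10.68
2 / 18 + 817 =7354 / 9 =817.11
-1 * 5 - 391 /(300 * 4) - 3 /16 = -827 /150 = -5.51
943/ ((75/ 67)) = 63181/ 75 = 842.41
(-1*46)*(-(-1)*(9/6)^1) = -69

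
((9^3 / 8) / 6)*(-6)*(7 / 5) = -5103 / 40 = -127.58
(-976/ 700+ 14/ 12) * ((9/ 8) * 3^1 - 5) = 0.37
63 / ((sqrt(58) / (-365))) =-22995 * sqrt(58) / 58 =-3019.39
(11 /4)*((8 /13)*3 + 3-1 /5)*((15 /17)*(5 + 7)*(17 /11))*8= 21744 /13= 1672.62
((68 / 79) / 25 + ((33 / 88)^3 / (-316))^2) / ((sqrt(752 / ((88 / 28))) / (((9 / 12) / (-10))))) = -67595457939 * sqrt(7238) / 34448473063424000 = -0.00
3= 3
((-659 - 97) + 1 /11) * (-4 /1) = 33260 /11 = 3023.64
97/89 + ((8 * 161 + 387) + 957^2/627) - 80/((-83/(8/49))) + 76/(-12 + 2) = 107606709389/34386485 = 3129.33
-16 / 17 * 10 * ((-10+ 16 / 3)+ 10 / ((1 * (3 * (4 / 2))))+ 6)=-480 / 17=-28.24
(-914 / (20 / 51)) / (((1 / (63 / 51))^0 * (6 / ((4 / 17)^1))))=-457 / 5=-91.40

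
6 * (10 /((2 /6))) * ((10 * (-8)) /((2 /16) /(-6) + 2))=-138240 /19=-7275.79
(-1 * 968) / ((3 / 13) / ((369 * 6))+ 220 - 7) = -9286992 / 2043523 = -4.54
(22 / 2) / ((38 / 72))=396 / 19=20.84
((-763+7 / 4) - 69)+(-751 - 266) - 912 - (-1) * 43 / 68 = -93793 / 34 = -2758.62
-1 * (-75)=75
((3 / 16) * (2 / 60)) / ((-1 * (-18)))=1 / 2880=0.00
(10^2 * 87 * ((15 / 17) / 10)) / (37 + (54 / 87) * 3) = 378450 / 19159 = 19.75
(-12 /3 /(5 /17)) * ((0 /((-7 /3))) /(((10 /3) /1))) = 0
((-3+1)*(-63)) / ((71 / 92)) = 11592 / 71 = 163.27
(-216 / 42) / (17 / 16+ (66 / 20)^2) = -14400 / 33467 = -0.43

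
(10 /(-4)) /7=-5 /14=-0.36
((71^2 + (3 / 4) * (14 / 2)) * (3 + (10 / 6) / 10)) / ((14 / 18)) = 1150545 / 56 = 20545.45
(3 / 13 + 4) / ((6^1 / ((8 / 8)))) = 55 / 78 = 0.71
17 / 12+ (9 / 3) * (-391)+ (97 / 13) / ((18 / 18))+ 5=-180823 / 156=-1159.12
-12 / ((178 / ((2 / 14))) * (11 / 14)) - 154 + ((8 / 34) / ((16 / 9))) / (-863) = -8848264963 / 57451636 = -154.01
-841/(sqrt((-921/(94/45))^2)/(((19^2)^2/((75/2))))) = -6628.80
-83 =-83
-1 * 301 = -301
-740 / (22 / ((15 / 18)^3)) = -23125 / 1188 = -19.47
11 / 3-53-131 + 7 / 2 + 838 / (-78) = -187.58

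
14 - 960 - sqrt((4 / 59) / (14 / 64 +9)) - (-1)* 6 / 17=-16076 / 17 - 8* sqrt(10) / 295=-945.73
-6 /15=-2 /5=-0.40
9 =9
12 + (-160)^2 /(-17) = -25396 /17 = -1493.88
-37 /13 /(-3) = 37 /39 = 0.95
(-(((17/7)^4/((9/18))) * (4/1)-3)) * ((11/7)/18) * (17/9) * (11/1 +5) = -988803640/1361367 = -726.33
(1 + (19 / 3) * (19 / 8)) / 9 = 385 / 216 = 1.78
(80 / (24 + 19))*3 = 240 / 43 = 5.58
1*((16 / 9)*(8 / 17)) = 128 / 153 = 0.84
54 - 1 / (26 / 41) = 1363 / 26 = 52.42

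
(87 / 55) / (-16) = -87 / 880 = -0.10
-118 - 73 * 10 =-848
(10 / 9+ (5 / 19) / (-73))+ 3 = 51274 / 12483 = 4.11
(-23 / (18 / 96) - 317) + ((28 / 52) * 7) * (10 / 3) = -16657 / 39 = -427.10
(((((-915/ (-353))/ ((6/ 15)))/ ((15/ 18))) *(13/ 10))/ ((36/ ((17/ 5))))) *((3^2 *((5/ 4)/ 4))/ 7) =121329/ 316288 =0.38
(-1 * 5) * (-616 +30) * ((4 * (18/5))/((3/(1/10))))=7032/5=1406.40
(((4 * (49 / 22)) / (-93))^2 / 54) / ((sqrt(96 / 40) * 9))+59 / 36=2401 * sqrt(15) / 762919641+59 / 36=1.64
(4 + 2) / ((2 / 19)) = 57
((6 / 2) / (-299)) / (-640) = 3 / 191360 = 0.00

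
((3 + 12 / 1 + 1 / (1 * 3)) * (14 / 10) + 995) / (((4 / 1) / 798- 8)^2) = 809112549 / 50880500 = 15.90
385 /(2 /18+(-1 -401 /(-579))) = -60795 /31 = -1961.13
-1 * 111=-111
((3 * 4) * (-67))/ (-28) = 201/ 7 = 28.71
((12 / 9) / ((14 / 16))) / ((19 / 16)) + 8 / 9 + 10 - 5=8585 / 1197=7.17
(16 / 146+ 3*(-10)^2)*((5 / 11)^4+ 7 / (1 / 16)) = 33625.09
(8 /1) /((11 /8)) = 64 /11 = 5.82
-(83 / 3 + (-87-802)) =2584 / 3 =861.33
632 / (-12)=-158 / 3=-52.67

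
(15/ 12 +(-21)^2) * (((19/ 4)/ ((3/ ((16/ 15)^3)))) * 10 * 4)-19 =68796853/ 2025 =33973.75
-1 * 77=-77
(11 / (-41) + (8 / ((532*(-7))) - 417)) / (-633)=5309210 / 8054081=0.66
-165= -165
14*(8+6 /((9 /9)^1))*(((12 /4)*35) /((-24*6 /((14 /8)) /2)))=-12005 /24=-500.21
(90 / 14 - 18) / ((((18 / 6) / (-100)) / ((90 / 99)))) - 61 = 22303 / 77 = 289.65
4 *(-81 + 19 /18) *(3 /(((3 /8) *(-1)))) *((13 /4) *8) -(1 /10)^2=66513.77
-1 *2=-2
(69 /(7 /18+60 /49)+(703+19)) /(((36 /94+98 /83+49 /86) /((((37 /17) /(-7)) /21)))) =-13508601443248 /2545258556673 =-5.31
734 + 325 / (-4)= 2611 / 4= 652.75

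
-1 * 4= -4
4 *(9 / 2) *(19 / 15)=114 / 5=22.80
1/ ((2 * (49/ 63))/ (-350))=-225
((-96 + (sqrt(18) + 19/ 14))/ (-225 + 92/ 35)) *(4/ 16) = 6625/ 62264 - 105 *sqrt(2)/ 31132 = 0.10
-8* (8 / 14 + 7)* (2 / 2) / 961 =-424 / 6727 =-0.06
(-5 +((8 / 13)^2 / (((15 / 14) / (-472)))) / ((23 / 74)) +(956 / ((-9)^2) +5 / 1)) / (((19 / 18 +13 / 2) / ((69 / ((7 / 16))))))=-3305593264 / 301665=-10957.83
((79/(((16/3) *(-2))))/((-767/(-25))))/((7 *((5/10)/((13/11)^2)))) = -77025/799568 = -0.10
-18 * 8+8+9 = -127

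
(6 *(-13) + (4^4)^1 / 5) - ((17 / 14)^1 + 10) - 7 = -3151 / 70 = -45.01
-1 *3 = -3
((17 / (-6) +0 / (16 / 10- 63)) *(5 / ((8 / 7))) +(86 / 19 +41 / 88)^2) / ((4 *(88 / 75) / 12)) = 7879233525 / 246011392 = 32.03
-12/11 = -1.09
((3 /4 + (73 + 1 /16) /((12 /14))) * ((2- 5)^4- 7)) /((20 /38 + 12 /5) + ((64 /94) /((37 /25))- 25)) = -50459389175 /171392784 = -294.41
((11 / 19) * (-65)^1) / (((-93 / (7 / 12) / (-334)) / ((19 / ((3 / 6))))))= -835835 / 279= -2995.82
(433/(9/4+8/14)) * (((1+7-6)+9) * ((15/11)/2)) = 90930/79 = 1151.01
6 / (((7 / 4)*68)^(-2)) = 84966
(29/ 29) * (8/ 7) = 8/ 7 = 1.14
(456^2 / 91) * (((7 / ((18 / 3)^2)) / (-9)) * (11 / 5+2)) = -40432 / 195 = -207.34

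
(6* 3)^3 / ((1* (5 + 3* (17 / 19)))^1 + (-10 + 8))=1026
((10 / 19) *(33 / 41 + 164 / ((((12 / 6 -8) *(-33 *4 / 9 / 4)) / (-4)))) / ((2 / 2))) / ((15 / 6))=-52340 / 8569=-6.11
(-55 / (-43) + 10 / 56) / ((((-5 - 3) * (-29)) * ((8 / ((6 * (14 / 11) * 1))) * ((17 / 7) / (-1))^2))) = 257985 / 253709632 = 0.00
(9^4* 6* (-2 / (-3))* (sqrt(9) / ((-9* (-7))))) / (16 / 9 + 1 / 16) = 1259712 / 1855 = 679.09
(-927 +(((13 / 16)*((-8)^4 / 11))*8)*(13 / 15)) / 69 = 193157 / 11385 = 16.97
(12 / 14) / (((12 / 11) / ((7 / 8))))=11 / 16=0.69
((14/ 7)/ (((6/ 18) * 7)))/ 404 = 3/ 1414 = 0.00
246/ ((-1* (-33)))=82/ 11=7.45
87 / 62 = 1.40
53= 53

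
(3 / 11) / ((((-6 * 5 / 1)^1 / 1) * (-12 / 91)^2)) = -8281 / 15840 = -0.52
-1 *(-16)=16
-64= -64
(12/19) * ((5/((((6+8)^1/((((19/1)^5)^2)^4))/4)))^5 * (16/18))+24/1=948673060176108265551531092381700206444310386231645061863484001338340157675329539235049355943531646425071070233000624245342188561936053444468125723723229371116791080628405384995998169690613044675128048986193257369556492742369393548887699374802225543537854010104/50421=18815038578689598888390370000000000000000000000000000000000000000000000000000000000000000000000000000000000000000000000000000000000000000000000000000000000000000000000000000000000000000000000000000000000000000000000000000000000000000000000000000000000000000.00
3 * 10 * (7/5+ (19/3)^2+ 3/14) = 26287/21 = 1251.76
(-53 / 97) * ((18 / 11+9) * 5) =-31005 / 1067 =-29.06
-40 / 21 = -1.90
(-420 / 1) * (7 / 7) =-420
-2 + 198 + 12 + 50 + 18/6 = 261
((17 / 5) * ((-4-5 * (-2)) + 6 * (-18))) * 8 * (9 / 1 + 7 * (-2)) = 13872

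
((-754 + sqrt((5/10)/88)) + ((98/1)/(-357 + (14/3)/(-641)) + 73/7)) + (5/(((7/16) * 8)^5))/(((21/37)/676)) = -732.43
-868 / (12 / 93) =-6727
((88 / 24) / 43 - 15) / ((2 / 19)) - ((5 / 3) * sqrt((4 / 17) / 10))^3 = -18278 / 129 - 10 * sqrt(170) / 7803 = -141.71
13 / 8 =1.62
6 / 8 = 3 / 4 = 0.75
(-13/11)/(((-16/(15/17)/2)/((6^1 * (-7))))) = -4095/748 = -5.47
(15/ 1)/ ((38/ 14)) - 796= -790.47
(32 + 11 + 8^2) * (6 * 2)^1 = 1284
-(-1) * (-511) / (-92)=511 / 92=5.55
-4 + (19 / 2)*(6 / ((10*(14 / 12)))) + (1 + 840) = 29466 / 35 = 841.89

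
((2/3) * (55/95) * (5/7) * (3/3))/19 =110/7581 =0.01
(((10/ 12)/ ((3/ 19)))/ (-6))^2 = 9025/ 11664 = 0.77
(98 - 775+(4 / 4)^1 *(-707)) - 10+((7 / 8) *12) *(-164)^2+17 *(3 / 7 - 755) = 1877304 / 7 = 268186.29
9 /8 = 1.12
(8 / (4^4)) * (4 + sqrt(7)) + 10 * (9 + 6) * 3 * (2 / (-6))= -1199 / 8 + sqrt(7) / 32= -149.79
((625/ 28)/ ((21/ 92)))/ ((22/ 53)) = 761875/ 3234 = 235.58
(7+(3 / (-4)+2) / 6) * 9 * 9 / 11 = 4671 / 88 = 53.08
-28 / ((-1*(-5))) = -28 / 5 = -5.60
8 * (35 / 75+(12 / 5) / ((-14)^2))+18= 16046 / 735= 21.83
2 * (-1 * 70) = -140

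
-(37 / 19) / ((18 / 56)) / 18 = -518 / 1539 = -0.34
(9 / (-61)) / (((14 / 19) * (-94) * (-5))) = -171 / 401380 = -0.00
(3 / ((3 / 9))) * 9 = 81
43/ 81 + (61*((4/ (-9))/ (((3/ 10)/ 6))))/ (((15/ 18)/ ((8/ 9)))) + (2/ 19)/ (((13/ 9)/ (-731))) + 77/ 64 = -806563973/ 1280448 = -629.91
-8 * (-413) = 3304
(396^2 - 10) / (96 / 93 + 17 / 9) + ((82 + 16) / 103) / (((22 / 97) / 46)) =305188124 / 5665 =53872.57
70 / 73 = 0.96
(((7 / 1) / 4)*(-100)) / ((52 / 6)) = -525 / 26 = -20.19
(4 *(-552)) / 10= -1104 / 5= -220.80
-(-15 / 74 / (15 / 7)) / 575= 7 / 42550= 0.00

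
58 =58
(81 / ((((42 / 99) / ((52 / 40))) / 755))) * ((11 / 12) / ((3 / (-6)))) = -19239363 / 56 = -343560.05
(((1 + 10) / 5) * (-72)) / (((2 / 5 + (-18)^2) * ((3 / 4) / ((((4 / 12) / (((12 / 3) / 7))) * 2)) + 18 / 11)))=-0.21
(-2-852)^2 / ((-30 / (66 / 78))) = -4011238 / 195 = -20570.45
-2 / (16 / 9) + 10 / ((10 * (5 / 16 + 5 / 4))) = -97 / 200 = -0.48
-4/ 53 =-0.08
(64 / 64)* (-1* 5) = -5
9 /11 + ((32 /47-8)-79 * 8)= -330105 /517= -638.50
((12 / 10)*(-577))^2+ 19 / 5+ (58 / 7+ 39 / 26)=167800971 / 350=479431.35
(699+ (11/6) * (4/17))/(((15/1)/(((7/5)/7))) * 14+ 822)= 35671/95472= 0.37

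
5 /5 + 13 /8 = 21 /8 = 2.62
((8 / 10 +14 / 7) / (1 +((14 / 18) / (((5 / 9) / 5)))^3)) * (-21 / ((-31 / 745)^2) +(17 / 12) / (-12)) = -11748883559 / 119010240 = -98.72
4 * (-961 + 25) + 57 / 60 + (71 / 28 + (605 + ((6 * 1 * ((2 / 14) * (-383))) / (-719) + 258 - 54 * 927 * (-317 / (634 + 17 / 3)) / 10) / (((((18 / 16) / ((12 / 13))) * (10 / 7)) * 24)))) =-28909421594999 / 9416868825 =-3069.96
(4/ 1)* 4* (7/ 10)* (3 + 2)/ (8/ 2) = 14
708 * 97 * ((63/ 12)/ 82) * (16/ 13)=5411.62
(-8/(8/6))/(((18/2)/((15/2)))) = -5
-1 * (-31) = 31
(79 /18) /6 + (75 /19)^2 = 636019 /38988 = 16.31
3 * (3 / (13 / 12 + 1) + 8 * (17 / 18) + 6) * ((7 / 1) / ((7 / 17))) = 57358 / 75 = 764.77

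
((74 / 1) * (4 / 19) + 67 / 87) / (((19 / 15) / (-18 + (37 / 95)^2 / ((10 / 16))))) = -866203138 / 3779309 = -229.20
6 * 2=12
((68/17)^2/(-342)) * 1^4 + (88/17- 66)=-176950/2907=-60.87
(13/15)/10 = 0.09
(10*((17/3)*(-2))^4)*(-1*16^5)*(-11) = 154137484328960/81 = 1902931905295.80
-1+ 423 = 422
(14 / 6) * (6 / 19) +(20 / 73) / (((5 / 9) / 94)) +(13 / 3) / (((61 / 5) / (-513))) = -11432107 / 84607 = -135.12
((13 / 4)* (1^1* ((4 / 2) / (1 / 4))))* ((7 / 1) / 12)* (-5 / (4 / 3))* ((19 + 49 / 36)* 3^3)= -31267.03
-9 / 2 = -4.50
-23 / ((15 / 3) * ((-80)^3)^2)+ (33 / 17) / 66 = 655359999609 / 22282240000000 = 0.03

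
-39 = -39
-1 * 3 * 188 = -564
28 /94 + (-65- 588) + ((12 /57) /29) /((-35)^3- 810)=-738408734683 /1131310445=-652.70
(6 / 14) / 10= 3 / 70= 0.04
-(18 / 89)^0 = -1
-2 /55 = -0.04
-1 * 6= -6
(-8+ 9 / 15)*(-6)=222 / 5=44.40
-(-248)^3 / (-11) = -15252992 / 11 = -1386635.64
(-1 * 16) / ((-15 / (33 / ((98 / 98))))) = 176 / 5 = 35.20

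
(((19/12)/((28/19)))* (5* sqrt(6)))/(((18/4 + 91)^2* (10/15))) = 0.00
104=104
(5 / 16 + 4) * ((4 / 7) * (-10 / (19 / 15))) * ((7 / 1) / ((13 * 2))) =-5175 / 988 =-5.24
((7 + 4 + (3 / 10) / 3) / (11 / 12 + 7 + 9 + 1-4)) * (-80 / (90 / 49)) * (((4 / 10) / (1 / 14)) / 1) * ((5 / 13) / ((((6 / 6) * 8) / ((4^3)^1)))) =-6497792 / 10855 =-598.60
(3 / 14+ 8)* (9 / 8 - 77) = -69805 / 112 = -623.26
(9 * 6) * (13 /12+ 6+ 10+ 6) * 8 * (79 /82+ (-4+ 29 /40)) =-9450963 /410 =-23051.13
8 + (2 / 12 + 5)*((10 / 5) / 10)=271 / 30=9.03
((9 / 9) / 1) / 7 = 1 / 7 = 0.14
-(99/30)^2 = -10.89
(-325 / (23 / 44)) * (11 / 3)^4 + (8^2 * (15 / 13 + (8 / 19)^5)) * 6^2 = -6578099118131012 / 59968641681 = -109692.31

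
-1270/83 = -15.30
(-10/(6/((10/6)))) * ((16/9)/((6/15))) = -12.35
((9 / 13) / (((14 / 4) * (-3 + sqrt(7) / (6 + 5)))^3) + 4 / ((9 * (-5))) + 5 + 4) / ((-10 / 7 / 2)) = -283102269248189 / 22694140839825 + 39219246 * sqrt(7) / 504314240885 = -12.47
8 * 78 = 624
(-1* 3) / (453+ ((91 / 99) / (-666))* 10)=-98901 / 14933596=-0.01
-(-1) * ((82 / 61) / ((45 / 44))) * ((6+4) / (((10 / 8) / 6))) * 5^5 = 36080000 / 183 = 197158.47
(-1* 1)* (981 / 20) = -981 / 20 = -49.05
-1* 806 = -806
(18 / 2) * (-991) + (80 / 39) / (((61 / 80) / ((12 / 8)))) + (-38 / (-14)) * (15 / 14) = -692591561 / 77714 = -8912.06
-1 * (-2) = 2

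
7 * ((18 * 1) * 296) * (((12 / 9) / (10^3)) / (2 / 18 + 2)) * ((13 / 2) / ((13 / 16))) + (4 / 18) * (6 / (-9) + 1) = 12088654 / 64125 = 188.52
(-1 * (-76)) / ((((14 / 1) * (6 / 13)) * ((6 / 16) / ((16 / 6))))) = 15808 / 189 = 83.64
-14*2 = -28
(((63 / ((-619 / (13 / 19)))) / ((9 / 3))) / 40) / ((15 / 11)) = -1001 / 2352200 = -0.00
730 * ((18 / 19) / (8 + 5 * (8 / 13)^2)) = 555165 / 7942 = 69.90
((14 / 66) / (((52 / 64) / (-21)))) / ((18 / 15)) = -1960 / 429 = -4.57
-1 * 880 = -880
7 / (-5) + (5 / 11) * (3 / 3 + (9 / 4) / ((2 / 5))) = 709 / 440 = 1.61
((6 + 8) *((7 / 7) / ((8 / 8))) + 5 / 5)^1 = 15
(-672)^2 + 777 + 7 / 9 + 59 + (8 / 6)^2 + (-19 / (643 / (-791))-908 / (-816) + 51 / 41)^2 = 4368255419677790603 / 9641147771568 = 453084.58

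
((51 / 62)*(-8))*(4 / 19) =-816 / 589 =-1.39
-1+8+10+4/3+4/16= 223/12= 18.58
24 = 24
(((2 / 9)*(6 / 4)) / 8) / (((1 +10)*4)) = 0.00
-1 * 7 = -7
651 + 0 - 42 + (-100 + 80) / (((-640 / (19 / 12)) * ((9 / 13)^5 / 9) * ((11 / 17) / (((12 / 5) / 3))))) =21216954359 / 34642080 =612.46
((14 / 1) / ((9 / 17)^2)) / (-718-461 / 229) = -54502 / 785619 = -0.07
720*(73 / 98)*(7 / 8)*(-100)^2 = 32850000 / 7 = 4692857.14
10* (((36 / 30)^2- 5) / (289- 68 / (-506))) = -45034 / 365755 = -0.12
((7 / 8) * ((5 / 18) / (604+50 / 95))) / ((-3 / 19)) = -12635 / 4961952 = -0.00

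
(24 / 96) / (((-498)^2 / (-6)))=-1 / 165336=-0.00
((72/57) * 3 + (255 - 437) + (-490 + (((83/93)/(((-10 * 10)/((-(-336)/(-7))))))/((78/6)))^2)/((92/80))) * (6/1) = -32166432664356/8871591625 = -3625.78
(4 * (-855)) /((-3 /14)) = 15960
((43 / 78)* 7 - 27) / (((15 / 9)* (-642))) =361 / 16692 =0.02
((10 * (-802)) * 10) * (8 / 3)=-641600 / 3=-213866.67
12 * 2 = 24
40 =40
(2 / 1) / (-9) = -2 / 9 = -0.22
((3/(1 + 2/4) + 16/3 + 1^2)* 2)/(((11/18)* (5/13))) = 780/11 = 70.91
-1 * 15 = -15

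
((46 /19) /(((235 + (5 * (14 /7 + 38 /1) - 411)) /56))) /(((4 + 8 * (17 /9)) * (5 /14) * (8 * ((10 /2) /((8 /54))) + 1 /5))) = 483 /157681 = 0.00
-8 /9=-0.89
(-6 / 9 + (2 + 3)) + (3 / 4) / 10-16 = -11.59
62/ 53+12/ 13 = 1442/ 689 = 2.09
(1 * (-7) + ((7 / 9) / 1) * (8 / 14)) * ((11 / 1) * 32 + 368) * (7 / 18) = -16520 / 9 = -1835.56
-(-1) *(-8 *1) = -8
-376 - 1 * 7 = -383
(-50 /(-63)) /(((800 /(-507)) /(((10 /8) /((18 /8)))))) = -0.28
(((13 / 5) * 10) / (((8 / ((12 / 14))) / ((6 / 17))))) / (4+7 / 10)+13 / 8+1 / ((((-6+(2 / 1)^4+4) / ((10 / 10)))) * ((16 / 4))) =20717 / 11186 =1.85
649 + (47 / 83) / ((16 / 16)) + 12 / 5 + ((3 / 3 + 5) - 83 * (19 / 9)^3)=-37200431 / 302535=-122.96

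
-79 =-79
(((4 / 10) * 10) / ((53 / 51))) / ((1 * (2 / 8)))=816 / 53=15.40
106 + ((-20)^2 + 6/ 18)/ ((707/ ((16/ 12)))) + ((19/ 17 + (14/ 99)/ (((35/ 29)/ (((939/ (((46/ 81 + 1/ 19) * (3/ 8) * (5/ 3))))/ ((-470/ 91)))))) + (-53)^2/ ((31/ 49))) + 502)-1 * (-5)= 1034771685192222997/ 206955258654375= 4999.98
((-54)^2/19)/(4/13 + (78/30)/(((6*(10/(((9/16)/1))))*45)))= 909792000/1827211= 497.91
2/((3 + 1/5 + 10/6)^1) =30/73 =0.41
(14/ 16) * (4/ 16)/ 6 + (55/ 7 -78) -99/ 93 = -2965265/ 41664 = -71.17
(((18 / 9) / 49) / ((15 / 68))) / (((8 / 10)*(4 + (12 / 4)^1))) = 34 / 1029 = 0.03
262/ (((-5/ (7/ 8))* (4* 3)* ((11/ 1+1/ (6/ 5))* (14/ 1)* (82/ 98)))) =-0.03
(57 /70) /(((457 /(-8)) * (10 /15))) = -342 /15995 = -0.02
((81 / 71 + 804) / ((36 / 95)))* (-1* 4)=-1810225 / 213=-8498.71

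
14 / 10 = 7 / 5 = 1.40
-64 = -64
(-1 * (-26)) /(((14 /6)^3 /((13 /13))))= 702 /343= 2.05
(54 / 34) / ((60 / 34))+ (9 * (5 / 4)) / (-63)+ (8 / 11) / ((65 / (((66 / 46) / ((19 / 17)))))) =117041 / 159068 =0.74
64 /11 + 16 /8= 86 /11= 7.82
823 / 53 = 15.53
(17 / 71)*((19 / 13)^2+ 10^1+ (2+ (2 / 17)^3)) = 11738509 / 3467711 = 3.39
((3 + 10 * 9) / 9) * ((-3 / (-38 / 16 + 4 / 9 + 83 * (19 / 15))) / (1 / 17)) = -189720 / 37153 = -5.11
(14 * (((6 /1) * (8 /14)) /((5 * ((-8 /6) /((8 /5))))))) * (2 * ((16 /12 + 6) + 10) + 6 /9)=-10176 /25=-407.04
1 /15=0.07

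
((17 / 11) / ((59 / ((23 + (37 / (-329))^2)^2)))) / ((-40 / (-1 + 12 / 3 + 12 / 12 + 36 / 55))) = -3375325569908736 / 2091033460606475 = -1.61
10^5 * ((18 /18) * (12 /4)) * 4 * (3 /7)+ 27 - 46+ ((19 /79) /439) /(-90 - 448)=67167679235593 /130608646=514266.71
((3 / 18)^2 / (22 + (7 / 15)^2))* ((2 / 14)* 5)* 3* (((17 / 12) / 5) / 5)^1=85 / 559888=0.00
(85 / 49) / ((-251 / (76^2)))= -490960 / 12299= -39.92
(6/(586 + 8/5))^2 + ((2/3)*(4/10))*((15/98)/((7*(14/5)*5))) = 0.00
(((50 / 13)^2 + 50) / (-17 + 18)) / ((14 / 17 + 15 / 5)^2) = 126582 / 28561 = 4.43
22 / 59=0.37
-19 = -19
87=87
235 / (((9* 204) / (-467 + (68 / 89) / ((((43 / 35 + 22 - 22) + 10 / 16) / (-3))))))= -1694218165 / 28268892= -59.93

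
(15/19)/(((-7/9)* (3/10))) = -450/133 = -3.38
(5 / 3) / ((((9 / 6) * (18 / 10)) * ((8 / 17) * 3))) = 425 / 972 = 0.44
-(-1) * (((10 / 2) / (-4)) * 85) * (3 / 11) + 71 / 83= -102701 / 3652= -28.12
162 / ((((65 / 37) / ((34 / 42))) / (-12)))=-407592 / 455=-895.81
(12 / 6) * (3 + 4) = 14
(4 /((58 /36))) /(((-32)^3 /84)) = -189 /29696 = -0.01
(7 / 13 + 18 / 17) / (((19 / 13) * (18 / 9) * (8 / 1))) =353 / 5168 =0.07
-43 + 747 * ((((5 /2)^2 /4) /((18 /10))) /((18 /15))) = 47747 /96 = 497.36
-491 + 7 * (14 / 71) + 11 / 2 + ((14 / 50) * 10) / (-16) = -1375397 / 2840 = -484.29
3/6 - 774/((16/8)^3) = -385/4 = -96.25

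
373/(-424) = -373/424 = -0.88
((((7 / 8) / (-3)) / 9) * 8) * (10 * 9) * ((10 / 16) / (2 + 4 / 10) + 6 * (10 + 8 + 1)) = -383915 / 144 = -2666.08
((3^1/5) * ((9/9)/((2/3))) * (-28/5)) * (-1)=126/25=5.04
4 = 4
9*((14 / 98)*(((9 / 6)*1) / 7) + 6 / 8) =1377 / 196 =7.03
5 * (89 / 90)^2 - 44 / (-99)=8641 / 1620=5.33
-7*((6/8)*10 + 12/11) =-1323/22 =-60.14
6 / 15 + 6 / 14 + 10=379 / 35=10.83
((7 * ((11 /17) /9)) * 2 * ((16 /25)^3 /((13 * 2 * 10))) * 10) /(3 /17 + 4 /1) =0.00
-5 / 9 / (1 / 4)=-20 / 9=-2.22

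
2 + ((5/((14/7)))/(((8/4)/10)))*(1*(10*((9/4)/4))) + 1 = 1173/16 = 73.31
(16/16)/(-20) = -1/20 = -0.05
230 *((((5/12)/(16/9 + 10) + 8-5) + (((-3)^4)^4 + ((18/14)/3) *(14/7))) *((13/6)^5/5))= 363686645569465153/3846528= 94549330089.23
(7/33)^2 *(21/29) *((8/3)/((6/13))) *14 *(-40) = -9988160/94743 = -105.42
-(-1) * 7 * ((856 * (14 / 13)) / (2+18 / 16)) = 671104 / 325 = 2064.94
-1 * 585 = -585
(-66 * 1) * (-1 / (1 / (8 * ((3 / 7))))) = 1584 / 7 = 226.29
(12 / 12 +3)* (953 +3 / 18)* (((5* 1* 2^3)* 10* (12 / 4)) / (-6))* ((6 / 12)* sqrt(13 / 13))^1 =-1143800 / 3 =-381266.67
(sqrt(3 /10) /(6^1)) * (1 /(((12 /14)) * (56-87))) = -7 * sqrt(30) /11160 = -0.00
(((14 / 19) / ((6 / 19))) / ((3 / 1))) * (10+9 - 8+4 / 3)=9.59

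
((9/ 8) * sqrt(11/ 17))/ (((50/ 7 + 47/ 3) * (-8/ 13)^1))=-2457 * sqrt(187)/ 521152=-0.06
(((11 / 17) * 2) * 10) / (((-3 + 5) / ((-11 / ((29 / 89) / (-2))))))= 215380 / 493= 436.88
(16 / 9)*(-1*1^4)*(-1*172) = 2752 / 9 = 305.78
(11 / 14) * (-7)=-11 / 2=-5.50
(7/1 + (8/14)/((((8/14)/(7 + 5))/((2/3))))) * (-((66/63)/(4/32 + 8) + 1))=-1541/91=-16.93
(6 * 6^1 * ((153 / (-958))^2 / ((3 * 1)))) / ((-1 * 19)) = -0.02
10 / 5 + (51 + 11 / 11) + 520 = 574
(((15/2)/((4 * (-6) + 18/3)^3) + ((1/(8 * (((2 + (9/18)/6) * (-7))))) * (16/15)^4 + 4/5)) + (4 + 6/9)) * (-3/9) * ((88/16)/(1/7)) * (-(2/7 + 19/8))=3801553199587/20412000000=186.24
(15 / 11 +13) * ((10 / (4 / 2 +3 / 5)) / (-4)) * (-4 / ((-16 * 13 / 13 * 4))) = -1975 / 2288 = -0.86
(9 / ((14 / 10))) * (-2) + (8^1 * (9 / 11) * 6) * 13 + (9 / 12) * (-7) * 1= 151671 / 308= 492.44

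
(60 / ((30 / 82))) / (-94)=-82 / 47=-1.74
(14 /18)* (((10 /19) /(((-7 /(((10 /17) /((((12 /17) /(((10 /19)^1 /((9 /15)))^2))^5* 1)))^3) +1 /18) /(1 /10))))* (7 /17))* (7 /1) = -10196063120122589827631909287219968973658978939056396484375000 /810201167609701261507691871560170538687096604107910281326209571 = -0.01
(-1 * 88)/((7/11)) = -968/7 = -138.29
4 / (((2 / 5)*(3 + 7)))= 1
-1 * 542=-542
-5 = -5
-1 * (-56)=56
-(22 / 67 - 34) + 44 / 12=37.34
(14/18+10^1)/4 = 2.69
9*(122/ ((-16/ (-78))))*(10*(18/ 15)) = 64233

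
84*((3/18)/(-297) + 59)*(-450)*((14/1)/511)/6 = -73595900/7227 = -10183.46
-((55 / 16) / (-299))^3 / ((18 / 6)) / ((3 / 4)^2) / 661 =166375 / 122128986739968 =0.00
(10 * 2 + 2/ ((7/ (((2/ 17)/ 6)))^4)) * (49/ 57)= 324864952022/ 18895206393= 17.19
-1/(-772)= 1/772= 0.00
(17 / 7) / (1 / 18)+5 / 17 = 5237 / 119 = 44.01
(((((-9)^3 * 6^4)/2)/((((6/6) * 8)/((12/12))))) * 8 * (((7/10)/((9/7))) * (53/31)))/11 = -68155668/1705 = -39974.00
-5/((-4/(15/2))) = 75/8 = 9.38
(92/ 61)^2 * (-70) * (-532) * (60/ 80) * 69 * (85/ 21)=66023008800/ 3721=17743350.93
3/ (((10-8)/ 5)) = 15/ 2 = 7.50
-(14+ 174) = -188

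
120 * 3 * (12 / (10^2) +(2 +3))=9216 / 5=1843.20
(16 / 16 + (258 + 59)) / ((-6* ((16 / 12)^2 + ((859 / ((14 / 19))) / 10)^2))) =-0.00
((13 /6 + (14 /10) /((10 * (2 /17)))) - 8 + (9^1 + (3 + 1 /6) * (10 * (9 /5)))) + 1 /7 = 129149 /2100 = 61.50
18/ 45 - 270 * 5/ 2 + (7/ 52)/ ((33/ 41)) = -5786633/ 8580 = -674.43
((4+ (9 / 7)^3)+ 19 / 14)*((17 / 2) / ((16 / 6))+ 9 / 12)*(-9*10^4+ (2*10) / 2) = -2078634015 / 784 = -2651318.90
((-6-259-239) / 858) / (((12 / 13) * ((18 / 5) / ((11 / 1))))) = -35 / 18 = -1.94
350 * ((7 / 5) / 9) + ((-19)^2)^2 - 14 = 1173253 / 9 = 130361.44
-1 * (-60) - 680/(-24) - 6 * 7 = 139/3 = 46.33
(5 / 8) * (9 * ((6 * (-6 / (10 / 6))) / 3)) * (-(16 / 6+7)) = 391.50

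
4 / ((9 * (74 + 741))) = 4 / 7335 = 0.00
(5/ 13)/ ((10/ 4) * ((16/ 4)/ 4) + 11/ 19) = 190/ 1521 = 0.12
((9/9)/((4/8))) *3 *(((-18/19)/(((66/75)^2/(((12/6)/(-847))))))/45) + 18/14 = 2504361/1947253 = 1.29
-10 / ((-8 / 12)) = 15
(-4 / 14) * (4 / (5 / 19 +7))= -76 / 483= -0.16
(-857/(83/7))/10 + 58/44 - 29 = -159362/4565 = -34.91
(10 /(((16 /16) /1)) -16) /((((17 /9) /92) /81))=-402408 /17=-23671.06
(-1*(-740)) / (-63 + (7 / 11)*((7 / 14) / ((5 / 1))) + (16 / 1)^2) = 81400 / 21237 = 3.83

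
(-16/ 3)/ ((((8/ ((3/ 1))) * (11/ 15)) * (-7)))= 0.39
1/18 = 0.06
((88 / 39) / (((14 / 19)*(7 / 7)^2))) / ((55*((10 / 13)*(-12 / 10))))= -19 / 315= -0.06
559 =559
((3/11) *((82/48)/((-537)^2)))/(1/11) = 41/2306952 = 0.00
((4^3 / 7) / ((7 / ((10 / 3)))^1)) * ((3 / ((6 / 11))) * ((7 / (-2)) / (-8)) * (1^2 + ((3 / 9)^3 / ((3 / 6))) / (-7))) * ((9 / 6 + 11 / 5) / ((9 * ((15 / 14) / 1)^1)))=3.98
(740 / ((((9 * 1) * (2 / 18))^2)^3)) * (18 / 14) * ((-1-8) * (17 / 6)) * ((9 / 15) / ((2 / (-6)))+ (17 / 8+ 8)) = -5655339 / 28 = -201976.39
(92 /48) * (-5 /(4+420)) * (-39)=1495 /1696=0.88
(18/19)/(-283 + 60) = -18/4237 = -0.00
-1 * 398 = -398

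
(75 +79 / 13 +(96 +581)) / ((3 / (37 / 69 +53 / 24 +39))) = 25232085 / 2392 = 10548.53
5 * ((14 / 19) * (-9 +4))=-350 / 19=-18.42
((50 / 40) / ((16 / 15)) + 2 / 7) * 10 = 3265 / 224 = 14.58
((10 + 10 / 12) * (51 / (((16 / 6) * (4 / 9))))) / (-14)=-29835 / 896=-33.30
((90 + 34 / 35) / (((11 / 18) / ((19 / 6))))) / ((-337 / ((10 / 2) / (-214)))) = 90744 / 2776543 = 0.03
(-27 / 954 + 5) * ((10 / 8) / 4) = 2635 / 1696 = 1.55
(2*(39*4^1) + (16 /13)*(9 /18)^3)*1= 4058 /13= 312.15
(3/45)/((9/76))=76/135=0.56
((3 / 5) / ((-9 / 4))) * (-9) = 12 / 5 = 2.40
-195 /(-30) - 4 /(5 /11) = -23 /10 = -2.30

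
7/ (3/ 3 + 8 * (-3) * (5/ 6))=-7/ 19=-0.37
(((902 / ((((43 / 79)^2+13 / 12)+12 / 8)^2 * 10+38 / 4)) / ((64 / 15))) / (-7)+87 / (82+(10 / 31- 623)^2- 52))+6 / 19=-552942610092756566301 / 51381430159745939457932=-0.01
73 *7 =511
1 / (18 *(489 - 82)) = 1 / 7326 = 0.00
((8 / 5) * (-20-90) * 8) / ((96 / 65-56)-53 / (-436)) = 25.88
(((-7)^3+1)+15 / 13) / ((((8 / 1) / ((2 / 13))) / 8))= -8862 / 169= -52.44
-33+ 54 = 21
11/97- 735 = -71284/97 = -734.89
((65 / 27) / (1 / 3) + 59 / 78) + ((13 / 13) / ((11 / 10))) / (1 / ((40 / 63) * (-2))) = 122959 / 18018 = 6.82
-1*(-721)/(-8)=-721/8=-90.12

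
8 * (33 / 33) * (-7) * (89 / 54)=-92.30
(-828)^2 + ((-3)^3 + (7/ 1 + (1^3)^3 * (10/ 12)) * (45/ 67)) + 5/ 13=1194250129/ 1742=685562.65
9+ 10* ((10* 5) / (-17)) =-347 / 17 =-20.41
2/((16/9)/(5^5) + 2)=28125/28133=1.00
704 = 704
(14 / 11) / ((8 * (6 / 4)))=7 / 66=0.11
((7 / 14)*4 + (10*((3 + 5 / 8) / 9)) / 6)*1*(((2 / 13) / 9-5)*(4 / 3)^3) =-2691128 / 85293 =-31.55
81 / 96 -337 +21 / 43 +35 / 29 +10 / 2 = -13146811 / 39904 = -329.46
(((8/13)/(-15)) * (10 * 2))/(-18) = 16/351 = 0.05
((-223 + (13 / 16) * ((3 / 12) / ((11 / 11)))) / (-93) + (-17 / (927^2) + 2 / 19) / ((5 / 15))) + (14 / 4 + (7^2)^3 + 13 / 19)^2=2839843808820159205027 / 205157351232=13842271757.59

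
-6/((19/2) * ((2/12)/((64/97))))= -4608/1843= -2.50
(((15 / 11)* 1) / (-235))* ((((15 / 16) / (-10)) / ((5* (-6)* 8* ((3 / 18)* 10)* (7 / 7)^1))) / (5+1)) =-3 / 13235200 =-0.00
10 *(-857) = -8570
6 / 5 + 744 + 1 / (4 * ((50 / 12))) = 37263 / 50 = 745.26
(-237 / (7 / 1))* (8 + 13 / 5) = -12561 / 35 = -358.89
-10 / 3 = -3.33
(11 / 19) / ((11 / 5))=5 / 19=0.26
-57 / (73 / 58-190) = 1102 / 3649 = 0.30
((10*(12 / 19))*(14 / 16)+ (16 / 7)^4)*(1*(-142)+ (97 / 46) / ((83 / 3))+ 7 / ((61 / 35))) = -48090459639595 / 10624573862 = -4526.34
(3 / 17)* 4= 12 / 17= 0.71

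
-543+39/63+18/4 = -22591/42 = -537.88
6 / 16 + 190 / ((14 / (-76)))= -57739 / 56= -1031.05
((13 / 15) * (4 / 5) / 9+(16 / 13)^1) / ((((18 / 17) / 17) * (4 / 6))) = 829141 / 26325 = 31.50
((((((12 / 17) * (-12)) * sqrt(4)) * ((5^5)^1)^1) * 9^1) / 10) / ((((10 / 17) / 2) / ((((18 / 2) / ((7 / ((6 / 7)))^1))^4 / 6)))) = -229582512000 / 5764801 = -39824.88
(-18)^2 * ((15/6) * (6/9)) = 540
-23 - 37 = -60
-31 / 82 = -0.38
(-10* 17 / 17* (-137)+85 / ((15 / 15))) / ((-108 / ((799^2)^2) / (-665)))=131446946264242525 / 36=3651304062895625.69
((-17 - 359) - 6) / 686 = -191 / 343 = -0.56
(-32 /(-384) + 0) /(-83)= -1 /996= -0.00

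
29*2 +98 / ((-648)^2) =12177265 / 209952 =58.00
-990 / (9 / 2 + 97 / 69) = -27324 / 163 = -167.63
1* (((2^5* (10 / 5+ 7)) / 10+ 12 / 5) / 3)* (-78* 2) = -8112 / 5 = -1622.40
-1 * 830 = -830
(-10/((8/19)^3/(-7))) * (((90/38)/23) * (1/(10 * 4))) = 113715/47104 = 2.41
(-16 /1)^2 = 256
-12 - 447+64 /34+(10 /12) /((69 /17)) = -3215749 /7038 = -456.91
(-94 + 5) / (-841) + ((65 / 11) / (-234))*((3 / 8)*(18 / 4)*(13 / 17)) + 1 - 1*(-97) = 493557893 / 5032544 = 98.07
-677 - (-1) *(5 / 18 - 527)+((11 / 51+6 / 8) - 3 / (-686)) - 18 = -256255411 / 209916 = -1220.75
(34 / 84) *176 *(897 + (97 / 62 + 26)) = 6125372 / 93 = 65864.22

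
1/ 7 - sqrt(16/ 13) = 1/ 7 - 4*sqrt(13)/ 13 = -0.97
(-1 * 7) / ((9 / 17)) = -119 / 9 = -13.22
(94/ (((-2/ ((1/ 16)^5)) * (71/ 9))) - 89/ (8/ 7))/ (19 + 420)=-5797708199/ 32683065344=-0.18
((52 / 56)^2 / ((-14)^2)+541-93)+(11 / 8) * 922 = 65912421 / 38416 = 1715.75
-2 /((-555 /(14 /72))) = 7 /9990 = 0.00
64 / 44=16 / 11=1.45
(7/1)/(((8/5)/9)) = 315/8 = 39.38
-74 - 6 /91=-6740 /91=-74.07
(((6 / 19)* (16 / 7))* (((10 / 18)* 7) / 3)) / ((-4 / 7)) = -1.64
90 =90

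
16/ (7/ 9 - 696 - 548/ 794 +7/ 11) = -314424/ 13663217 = -0.02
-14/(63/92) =-184/9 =-20.44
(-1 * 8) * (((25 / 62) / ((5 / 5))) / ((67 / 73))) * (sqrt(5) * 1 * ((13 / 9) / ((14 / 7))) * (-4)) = 189800 * sqrt(5) / 18693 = 22.70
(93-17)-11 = 65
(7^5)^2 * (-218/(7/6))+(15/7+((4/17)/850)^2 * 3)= -19286962983855448041/365404375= -52782517953.86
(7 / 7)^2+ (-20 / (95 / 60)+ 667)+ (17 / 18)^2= 4039939 / 6156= 656.26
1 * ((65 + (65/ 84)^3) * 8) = 38800385/ 74088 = 523.71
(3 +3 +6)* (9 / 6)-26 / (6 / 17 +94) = 14215 / 802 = 17.72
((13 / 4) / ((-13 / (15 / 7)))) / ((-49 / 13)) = 195 / 1372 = 0.14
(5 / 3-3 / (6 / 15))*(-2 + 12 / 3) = -35 / 3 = -11.67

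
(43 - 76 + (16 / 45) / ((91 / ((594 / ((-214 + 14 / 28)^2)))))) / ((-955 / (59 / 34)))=161522276949 / 2693701296650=0.06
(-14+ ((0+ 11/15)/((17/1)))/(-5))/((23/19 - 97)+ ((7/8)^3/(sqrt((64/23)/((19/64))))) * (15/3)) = 1478975389696 * sqrt(437)/18506746874311125+ 18947965485842432/129547228120177875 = 0.15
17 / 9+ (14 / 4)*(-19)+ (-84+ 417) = 4831 / 18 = 268.39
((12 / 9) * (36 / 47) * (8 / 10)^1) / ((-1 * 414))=-32 / 16215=-0.00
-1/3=-0.33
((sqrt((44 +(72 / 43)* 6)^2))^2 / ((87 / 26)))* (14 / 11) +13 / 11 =1968046483 / 1769493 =1112.21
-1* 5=-5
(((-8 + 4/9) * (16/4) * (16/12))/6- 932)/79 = -76036/6399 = -11.88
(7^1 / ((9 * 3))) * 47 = 329 / 27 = 12.19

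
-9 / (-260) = 9 / 260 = 0.03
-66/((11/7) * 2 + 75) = -462/547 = -0.84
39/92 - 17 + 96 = 7307/92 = 79.42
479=479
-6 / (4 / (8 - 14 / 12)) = -10.25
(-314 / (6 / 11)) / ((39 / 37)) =-63899 / 117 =-546.15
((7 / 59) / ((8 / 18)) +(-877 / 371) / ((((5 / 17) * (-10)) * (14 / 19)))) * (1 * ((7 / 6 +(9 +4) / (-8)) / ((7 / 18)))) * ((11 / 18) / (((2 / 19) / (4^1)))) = -2989168996 / 80442075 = -37.16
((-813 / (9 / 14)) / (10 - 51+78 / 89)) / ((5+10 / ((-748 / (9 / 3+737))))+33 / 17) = -31571771 / 2956788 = -10.68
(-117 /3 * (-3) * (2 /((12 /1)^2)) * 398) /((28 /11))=28457 /112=254.08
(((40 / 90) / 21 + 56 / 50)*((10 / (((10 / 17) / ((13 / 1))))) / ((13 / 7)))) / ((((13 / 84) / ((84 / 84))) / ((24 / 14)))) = 1466624 / 975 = 1504.23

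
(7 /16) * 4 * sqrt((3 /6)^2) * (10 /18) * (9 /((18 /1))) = 35 /144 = 0.24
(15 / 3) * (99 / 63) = 55 / 7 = 7.86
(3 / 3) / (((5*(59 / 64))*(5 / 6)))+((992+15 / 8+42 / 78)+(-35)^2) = 340497961 / 153400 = 2219.67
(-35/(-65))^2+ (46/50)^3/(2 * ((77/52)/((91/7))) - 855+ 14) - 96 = -71823002425249/750415453125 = -95.71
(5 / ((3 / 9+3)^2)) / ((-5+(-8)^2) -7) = 9 / 1040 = 0.01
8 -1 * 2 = 6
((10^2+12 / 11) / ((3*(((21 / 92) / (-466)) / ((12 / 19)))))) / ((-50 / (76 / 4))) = 95347328 / 5775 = 16510.36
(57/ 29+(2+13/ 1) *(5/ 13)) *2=5832/ 377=15.47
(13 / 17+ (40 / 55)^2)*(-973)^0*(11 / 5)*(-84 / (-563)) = 223524 / 526405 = 0.42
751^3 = 423564751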